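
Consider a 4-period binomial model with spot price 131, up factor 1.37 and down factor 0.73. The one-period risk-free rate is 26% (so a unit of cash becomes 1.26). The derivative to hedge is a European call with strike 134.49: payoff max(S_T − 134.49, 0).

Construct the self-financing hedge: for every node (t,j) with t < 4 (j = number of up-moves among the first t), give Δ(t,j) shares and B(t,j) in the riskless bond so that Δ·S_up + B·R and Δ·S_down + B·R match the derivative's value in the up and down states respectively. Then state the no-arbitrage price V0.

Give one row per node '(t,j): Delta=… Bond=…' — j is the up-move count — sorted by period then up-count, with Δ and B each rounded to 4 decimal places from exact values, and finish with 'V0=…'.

(0,0): Delta=0.9649 Bond=-48.1318
(1,0): Delta=0.7863 Bond=-43.5654
(1,1): Delta=0.9847 Bond=-64.1911
(2,0): Delta=0.0000 Bond=0.0000
(2,1): Delta=0.8733 Bond=-66.2851
(2,2): Delta=0.9970 Bond=-83.9101
(3,0): Delta=0.0000 Bond=0.0000
(3,1): Delta=0.0000 Bond=0.0000
(3,2): Delta=0.9698 Bond=-100.8534
(3,3): Delta=1.0000 Bond=-106.7381
V0=78.2733

The replicating-portfolio and risk-neutral prices coincide; use p* = (1.26−0.73)/(1.37−0.73) = 0.8281 for the latter.
At expiry t=4: V(4,0)=0.0000, V(4,1)=0.0000, V(4,2)=0.0000, V(4,3)=111.4085, V(4,4)=326.9907
  t=3,j=0: stock 50.9612 → up 69.8169 (V=0.0000), down 37.2017 (V=0.0000). Price 0.0000; hedge Δ=0.0000, bond B=0.0000.
  t=3,j=1: stock 95.6396 → up 131.0262 (V=0.0000), down 69.8169 (V=0.0000). Price 0.0000; hedge Δ=0.0000, bond B=0.0000.
  t=3,j=2: stock 179.4879 → up 245.8985 (V=111.4085), down 131.0262 (V=0.0000). Price 73.2223; hedge Δ=0.9698, bond B=-100.8534.
  t=3,j=3: stock 336.8472 → up 461.4807 (V=326.9907), down 245.8985 (V=111.4085). Price 230.1091; hedge Δ=1.0000, bond B=-106.7381.
  t=2,j=0: stock 69.8099 → up 95.6396 (V=0.0000), down 50.9612 (V=0.0000). Price 0.0000; hedge Δ=0.0000, bond B=0.0000.
  t=2,j=1: stock 131.0131 → up 179.4879 (V=73.2223), down 95.6396 (V=0.0000). Price 48.1248; hedge Δ=0.8733, bond B=-66.2851.
  t=2,j=2: stock 245.8739 → up 336.8472 (V=230.1091), down 179.4879 (V=73.2223). Price 161.2256; hedge Δ=0.9970, bond B=-83.9101.
  t=1,j=0: stock 95.6300 → up 131.0131 (V=48.1248), down 69.8099 (V=0.0000). Price 31.6296; hedge Δ=0.7863, bond B=-43.5654.
  t=1,j=1: stock 179.4700 → up 245.8739 (V=161.2256), down 131.0131 (V=48.1248). Price 112.5289; hedge Δ=0.9847, bond B=-64.1911.
  t=0,j=0: stock 131.0000 → up 179.4700 (V=112.5289), down 95.6300 (V=31.6296). Price 78.2733; hedge Δ=0.9649, bond B=-48.1318.
Root portfolio cost Δ·131+B reproduces V0=78.2733.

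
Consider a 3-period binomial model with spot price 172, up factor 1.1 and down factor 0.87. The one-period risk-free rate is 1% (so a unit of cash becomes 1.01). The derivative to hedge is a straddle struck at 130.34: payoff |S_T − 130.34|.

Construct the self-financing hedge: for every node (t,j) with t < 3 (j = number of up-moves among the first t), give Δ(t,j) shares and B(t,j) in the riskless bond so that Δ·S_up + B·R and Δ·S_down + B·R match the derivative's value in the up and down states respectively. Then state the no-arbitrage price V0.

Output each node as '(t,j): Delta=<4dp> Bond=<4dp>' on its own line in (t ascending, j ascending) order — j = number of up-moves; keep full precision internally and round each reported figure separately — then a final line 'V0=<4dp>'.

Since d<R<u, set p* = (R−d)/(u−d) = 0.6087; price each node as the discounted p*-expectation of its children.
Terminal payoffs: V(3,0)=17.0775, V(3,1)=12.8655, V(3,2)=50.7244, V(3,3)=98.5920
  t=2,j=0: stock 130.1868 → up 143.2055 (V=12.8655), down 113.2625 (V=17.0775). Price 14.3700; hedge Δ=-0.1407, bond B=32.6830.
  t=2,j=1: stock 164.6040 → up 181.0644 (V=50.7244), down 143.2055 (V=12.8655). Price 35.5545; hedge Δ=1.0000, bond B=-129.0495.
  t=2,j=2: stock 208.1200 → up 228.9320 (V=98.5920), down 181.0644 (V=50.7244). Price 79.0705; hedge Δ=1.0000, bond B=-129.0495.
  t=1,j=0: stock 149.6400 → up 164.6040 (V=35.5545), down 130.1868 (V=14.3700). Price 26.9949; hedge Δ=0.6155, bond B=-65.1117.
  t=1,j=1: stock 189.2000 → up 208.1200 (V=79.0705), down 164.6040 (V=35.5545). Price 61.4282; hedge Δ=1.0000, bond B=-127.7718.
  t=0,j=0: stock 172.0000 → up 189.2000 (V=61.4282), down 149.6400 (V=26.9949). Price 47.4795; hedge Δ=0.8704, bond B=-102.2303.
Each (Δ,B) replicates both successor values, so the strategy is self-financing and V0 is arbitrage-free.

(0,0): Delta=0.8704 Bond=-102.2303
(1,0): Delta=0.6155 Bond=-65.1117
(1,1): Delta=1.0000 Bond=-127.7718
(2,0): Delta=-0.1407 Bond=32.6830
(2,1): Delta=1.0000 Bond=-129.0495
(2,2): Delta=1.0000 Bond=-129.0495
V0=47.4795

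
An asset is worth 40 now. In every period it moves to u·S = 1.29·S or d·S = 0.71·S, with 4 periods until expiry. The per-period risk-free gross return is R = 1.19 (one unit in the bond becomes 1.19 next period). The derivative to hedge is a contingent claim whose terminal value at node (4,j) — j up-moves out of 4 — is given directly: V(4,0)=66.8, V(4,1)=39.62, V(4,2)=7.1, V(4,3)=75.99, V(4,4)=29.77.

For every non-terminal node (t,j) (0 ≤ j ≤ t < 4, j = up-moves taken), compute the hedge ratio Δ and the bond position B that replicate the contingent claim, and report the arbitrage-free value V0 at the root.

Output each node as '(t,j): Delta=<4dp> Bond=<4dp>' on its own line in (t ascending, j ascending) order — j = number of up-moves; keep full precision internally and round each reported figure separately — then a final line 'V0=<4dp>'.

(0,0): Delta=-0.1108 Bond=27.0067
(1,0): Delta=1.5903 Bond=-16.1727
(1,1): Delta=-0.3059 Bond=42.2027
(2,0): Delta=-2.2705 Bond=58.6033
(2,1): Delta=2.0330 Bond=-35.4640
(2,2): Delta=-0.5741 Bond=68.0723
(3,0): Delta=-3.2733 Bond=84.0942
(3,1): Delta=-2.1555 Bond=66.7470
(3,2): Delta=2.5132 Bond=-64.8999
(3,3): Delta=-0.9281 Bond=111.4031
V0=22.5738

No-arbitrage ⇒ martingale measure with p* = (R−d)/(u−d) = 0.8276.
Terminal values V(4,·): V(4,0)=66.8000, V(4,1)=39.6200, V(4,2)=7.1000, V(4,3)=75.9900, V(4,4)=29.7700
(3,0): S=14.3164. Δ = (V_up−V_dn)/(S_up−S_dn) = (39.6200−66.8000)/(18.4682−10.1647) = -3.2733. V = [p*·39.6200 + (1−p*)·66.8000]/1.19 = 37.2321. B = V − Δ·S = 84.0942.
(3,1): S=26.0116. Δ = (V_up−V_dn)/(S_up−S_dn) = (7.1000−39.6200)/(33.5549−18.4682) = -2.1555. V = [p*·7.1000 + (1−p*)·39.6200]/1.19 = 10.6781. B = V − Δ·S = 66.7470.
(3,2): S=47.2604. Δ = (V_up−V_dn)/(S_up−S_dn) = (75.9900−7.1000)/(60.9660−33.5549) = 2.5132. V = [p*·75.9900 + (1−p*)·7.1000]/1.19 = 53.8760. B = V − Δ·S = -64.8999.
(3,3): S=85.8676. Δ = (V_up−V_dn)/(S_up−S_dn) = (29.7700−75.9900)/(110.7692−60.9660) = -0.9281. V = [p*·29.7700 + (1−p*)·75.9900]/1.19 = 31.7134. B = V − Δ·S = 111.4031.
(2,0): S=20.1640. Δ = (V_up−V_dn)/(S_up−S_dn) = (10.6781−37.2321)/(26.0116−14.3164) = -2.2705. V = [p*·10.6781 + (1−p*)·37.2321]/1.19 = 12.8205. B = V − Δ·S = 58.6033.
(2,1): S=36.6360. Δ = (V_up−V_dn)/(S_up−S_dn) = (53.8760−10.6781)/(47.2604−26.0116) = 2.0330. V = [p*·53.8760 + (1−p*)·10.6781]/1.19 = 39.0152. B = V − Δ·S = -35.4640.
(2,2): S=66.5640. Δ = (V_up−V_dn)/(S_up−S_dn) = (31.7134−53.8760)/(85.8676−47.2604) = -0.5741. V = [p*·31.7134 + (1−p*)·53.8760]/1.19 = 29.8610. B = V − Δ·S = 68.0723.
(1,0): S=28.4000. Δ = (V_up−V_dn)/(S_up−S_dn) = (39.0152−12.8205)/(36.6360−20.1640) = 1.5903. V = [p*·39.0152 + (1−p*)·12.8205]/1.19 = 28.9906. B = V − Δ·S = -16.1727.
(1,1): S=51.6000. Δ = (V_up−V_dn)/(S_up−S_dn) = (29.8610−39.0152)/(66.5640−36.6360) = -0.3059. V = [p*·29.8610 + (1−p*)·39.0152]/1.19 = 26.4196. B = V − Δ·S = 42.2027.
(0,0): S=40.0000. Δ = (V_up−V_dn)/(S_up−S_dn) = (26.4196−28.9906)/(51.6000−28.4000) = -0.1108. V = [p*·26.4196 + (1−p*)·28.9906]/1.19 = 22.5738. B = V − Δ·S = 27.0067.
The time-0 hedge costs 22.5738, which is the no-arbitrage price.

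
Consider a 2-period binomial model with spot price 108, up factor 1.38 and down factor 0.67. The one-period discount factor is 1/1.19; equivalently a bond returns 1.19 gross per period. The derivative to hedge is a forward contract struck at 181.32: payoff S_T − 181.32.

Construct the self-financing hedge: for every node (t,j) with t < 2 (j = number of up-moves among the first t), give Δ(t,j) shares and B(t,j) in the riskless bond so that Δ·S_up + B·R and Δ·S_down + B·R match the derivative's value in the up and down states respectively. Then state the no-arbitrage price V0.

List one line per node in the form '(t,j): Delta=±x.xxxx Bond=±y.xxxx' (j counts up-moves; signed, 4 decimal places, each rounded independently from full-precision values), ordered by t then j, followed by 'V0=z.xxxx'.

(0,0): Delta=1.0000 Bond=-128.0418
(1,0): Delta=1.0000 Bond=-152.3697
(1,1): Delta=1.0000 Bond=-152.3697
V0=-20.0418

Since d<R<u, set p* = (R−d)/(u−d) = 0.7324; price each node as the discounted p*-expectation of its children.
Terminal payoffs: V(2,0)=-132.8388, V(2,1)=-81.4632, V(2,2)=24.3552
  t=1,j=0: stock 72.3600 → up 99.8568 (V=-81.4632), down 48.4812 (V=-132.8388). Price -80.0097; hedge Δ=1.0000, bond B=-152.3697.
  t=1,j=1: stock 149.0400 → up 205.6752 (V=24.3552), down 99.8568 (V=-81.4632). Price -3.3297; hedge Δ=1.0000, bond B=-152.3697.
  t=0,j=0: stock 108.0000 → up 149.0400 (V=-3.3297), down 72.3600 (V=-80.0097). Price -20.0418; hedge Δ=1.0000, bond B=-128.0418.
Self-financing check: at every node Δ·S+B equals the discounted successor values.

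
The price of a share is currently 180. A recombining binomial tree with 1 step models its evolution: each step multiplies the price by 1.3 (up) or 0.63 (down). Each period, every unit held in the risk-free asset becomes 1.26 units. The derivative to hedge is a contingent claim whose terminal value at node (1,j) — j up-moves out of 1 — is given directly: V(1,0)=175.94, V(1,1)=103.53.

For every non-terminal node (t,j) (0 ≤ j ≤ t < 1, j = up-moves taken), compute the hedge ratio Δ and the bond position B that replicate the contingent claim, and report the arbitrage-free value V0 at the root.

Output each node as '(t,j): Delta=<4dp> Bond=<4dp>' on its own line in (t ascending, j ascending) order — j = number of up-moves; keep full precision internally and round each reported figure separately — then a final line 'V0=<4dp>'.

(0,0): Delta=-0.6004 Bond=193.6722
V0=85.5976

Since d<R<u, set p* = (R−d)/(u−d) = 0.9403; price each node as the discounted p*-expectation of its children.
Terminal payoffs: V(1,0)=175.9400, V(1,1)=103.5300
  t=0,j=0: stock 180.0000 → up 234.0000 (V=103.5300), down 113.4000 (V=175.9400). Price 85.5976; hedge Δ=-0.6004, bond B=193.6722.
The time-0 hedge costs 85.5976, which is the no-arbitrage price.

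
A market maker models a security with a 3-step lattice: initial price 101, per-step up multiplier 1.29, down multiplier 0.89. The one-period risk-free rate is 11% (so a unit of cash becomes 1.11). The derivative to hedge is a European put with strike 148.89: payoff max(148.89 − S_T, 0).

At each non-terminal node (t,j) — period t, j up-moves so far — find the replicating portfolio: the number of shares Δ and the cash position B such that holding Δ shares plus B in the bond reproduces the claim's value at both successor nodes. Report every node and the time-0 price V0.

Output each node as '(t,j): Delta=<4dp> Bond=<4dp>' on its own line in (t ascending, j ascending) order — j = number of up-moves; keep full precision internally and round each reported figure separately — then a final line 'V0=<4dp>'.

(0,0): Delta=-0.5845 Bond=75.3743
(1,0): Delta=-0.9904 Bond=120.1512
(1,1): Delta=-0.3554 Bond=53.8136
(2,0): Delta=-1.0000 Bond=134.1351
(2,1): Delta=-0.9850 Bond=132.7401
(2,2): Delta=0.0000 Bond=0.0000
V0=16.3382

Under the risk-neutral measure, an up-move has probability p* = (R−d)/(u−d) = 0.5500 and values discount at R = 1.11.
Payoff layer (t=3): V(3,0)=77.6881, V(3,1)=45.6873, V(3,2)=0.0000, V(3,3)=0.0000
(2,0): S=80.0021. Δ = (V_up−V_dn)/(S_up−S_dn) = (45.6873−77.6881)/(103.2027−71.2019) = -1.0000. V = [p*·45.6873 + (1−p*)·77.6881]/1.11 = 54.1330. B = V − Δ·S = 134.1351.
(2,1): S=115.9581. Δ = (V_up−V_dn)/(S_up−S_dn) = (0.0000−45.6873)/(149.5859−103.2027) = -0.9850. V = [p*·0.0000 + (1−p*)·45.6873]/1.11 = 18.5219. B = V − Δ·S = 132.7401.
(2,2): S=168.0741. Δ = (V_up−V_dn)/(S_up−S_dn) = (0.0000−0.0000)/(216.8156−149.5859) = 0.0000. V = [p*·0.0000 + (1−p*)·0.0000]/1.11 = 0.0000. B = V − Δ·S = 0.0000.
(1,0): S=89.8900. Δ = (V_up−V_dn)/(S_up−S_dn) = (18.5219−54.1330)/(115.9581−80.0021) = -0.9904. V = [p*·18.5219 + (1−p*)·54.1330]/1.11 = 31.1233. B = V − Δ·S = 120.1512.
(1,1): S=130.2900. Δ = (V_up−V_dn)/(S_up−S_dn) = (0.0000−18.5219)/(168.0741−115.9581) = -0.3554. V = [p*·0.0000 + (1−p*)·18.5219]/1.11 = 7.5089. B = V − Δ·S = 53.8136.
(0,0): S=101.0000. Δ = (V_up−V_dn)/(S_up−S_dn) = (7.5089−31.1233)/(130.2900−89.8900) = -0.5845. V = [p*·7.5089 + (1−p*)·31.1233]/1.11 = 16.3382. B = V − Δ·S = 75.3743.
Self-financing check: at every node Δ·S+B equals the discounted successor values.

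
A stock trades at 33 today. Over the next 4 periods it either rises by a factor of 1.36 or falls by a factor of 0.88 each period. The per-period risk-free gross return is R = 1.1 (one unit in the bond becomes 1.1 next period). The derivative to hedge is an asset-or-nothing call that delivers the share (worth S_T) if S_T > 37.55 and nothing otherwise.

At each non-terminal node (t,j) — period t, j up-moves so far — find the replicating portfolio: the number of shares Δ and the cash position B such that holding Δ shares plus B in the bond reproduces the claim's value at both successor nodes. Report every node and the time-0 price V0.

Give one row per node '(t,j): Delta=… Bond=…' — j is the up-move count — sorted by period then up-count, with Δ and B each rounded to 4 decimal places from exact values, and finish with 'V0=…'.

Risk-neutral probability p* = (R−d)/(u−d) = (1.1−0.88)/(1.36−0.88) = 0.4583.
Terminal values V(4,·): V(4,0)=0.0000, V(4,1)=0.0000, V(4,2)=47.2669, V(4,3)=73.0488, V(4,4)=112.8937
Node (3,0) S=22.4886: V=(p*·0.0000+(1−p*)·0.0000)/1.1=0.0000; Δ=(0.0000−0.0000)/(30.5845−19.7899)=0.0000; B=V−Δ·S=0.0000
Node (3,1) S=34.7551: V=(p*·47.2669+(1−p*)·0.0000)/1.1=19.6945; Δ=(47.2669−0.0000)/(47.2669−30.5845)=2.8333; B=V−Δ·S=-78.7782
Node (3,2) S=53.7124: V=(p*·73.0488+(1−p*)·47.2669)/1.1=53.7124; Δ=(73.0488−47.2669)/(73.0488−47.2669)=1.0000; B=V−Δ·S=0.0000
Node (3,3) S=83.0100: V=(p*·112.8937+(1−p*)·73.0488)/1.1=83.0100; Δ=(112.8937−73.0488)/(112.8937−73.0488)=1.0000; B=V−Δ·S=0.0000
Node (2,0) S=25.5552: V=(p*·19.6945+(1−p*)·0.0000)/1.1=8.2061; Δ=(19.6945−0.0000)/(34.7551−22.4886)=1.6056; B=V−Δ·S=-32.8242
Node (2,1) S=39.4944: V=(p*·53.7124+(1−p*)·19.6945)/1.1=32.0782; Δ=(53.7124−19.6945)/(53.7124−34.7551)=1.7944; B=V−Δ·S=-38.7923
Node (2,2) S=61.0368: V=(p*·83.0100+(1−p*)·53.7124)/1.1=61.0368; Δ=(83.0100−53.7124)/(83.0100−53.7124)=1.0000; B=V−Δ·S=0.0000
Node (1,0) S=29.0400: V=(p*·32.0782+(1−p*)·8.2061)/1.1=17.4068; Δ=(32.0782−8.2061)/(39.4944−25.5552)=1.7126; B=V−Δ·S=-32.3269
Node (1,1) S=44.8800: V=(p*·61.0368+(1−p*)·32.0782)/1.1=41.2281; Δ=(61.0368−32.0782)/(61.0368−39.4944)=1.3443; B=V−Δ·S=-19.1023
Node (0,0) S=33.0000: V=(p*·41.2281+(1−p*)·17.4068)/1.1=25.7499; Δ=(41.2281−17.4068)/(44.8800−29.0400)=1.5039; B=V−Δ·S=-23.8778
Root portfolio cost Δ·33+B reproduces V0=25.7499.

(0,0): Delta=1.5039 Bond=-23.8778
(1,0): Delta=1.7126 Bond=-32.3269
(1,1): Delta=1.3443 Bond=-19.1023
(2,0): Delta=1.6056 Bond=-32.8242
(2,1): Delta=1.7944 Bond=-38.7923
(2,2): Delta=1.0000 Bond=0.0000
(3,0): Delta=0.0000 Bond=0.0000
(3,1): Delta=2.8333 Bond=-78.7782
(3,2): Delta=1.0000 Bond=0.0000
(3,3): Delta=1.0000 Bond=0.0000
V0=25.7499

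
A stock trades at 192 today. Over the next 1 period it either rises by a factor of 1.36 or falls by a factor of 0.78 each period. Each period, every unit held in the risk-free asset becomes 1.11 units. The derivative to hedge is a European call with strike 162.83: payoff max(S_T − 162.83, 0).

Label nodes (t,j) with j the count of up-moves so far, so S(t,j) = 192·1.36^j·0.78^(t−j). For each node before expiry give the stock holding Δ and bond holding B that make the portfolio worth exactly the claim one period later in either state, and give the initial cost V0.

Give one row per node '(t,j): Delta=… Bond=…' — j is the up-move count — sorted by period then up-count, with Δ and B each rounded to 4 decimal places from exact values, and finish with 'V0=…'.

(0,0): Delta=0.8826 Bond=-119.0839
V0=50.3816

No-arbitrage ⇒ martingale measure with p* = (R−d)/(u−d) = 0.5690.
Terminal values V(1,·): V(1,0)=0.0000, V(1,1)=98.2900
  t=0,j=0: stock 192.0000 → up 261.1200 (V=98.2900), down 149.7600 (V=0.0000). Price 50.3816; hedge Δ=0.8826, bond B=-119.0839.
Check: Δ(0,0)·S0 + B(0,0) = 50.3816 = V0.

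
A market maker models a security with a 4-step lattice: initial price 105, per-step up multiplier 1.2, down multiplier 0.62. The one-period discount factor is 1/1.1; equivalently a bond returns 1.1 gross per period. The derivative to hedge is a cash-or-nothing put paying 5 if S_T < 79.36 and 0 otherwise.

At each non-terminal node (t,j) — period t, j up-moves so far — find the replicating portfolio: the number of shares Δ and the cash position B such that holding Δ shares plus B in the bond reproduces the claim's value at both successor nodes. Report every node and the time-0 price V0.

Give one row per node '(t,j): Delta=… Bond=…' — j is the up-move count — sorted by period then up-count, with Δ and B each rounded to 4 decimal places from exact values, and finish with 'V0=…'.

No-arbitrage ⇒ martingale measure with p* = (R−d)/(u−d) = 0.8276.
At expiry t=4: V(4,0)=5.0000, V(4,1)=5.0000, V(4,2)=5.0000, V(4,3)=0.0000, V(4,4)=0.0000
Node (3,0) S=25.0244: V=(p*·5.0000+(1−p*)·5.0000)/1.1=4.5455; Δ=(5.0000−5.0000)/(30.0293−15.5152)=0.0000; B=V−Δ·S=4.5455
Node (3,1) S=48.4344: V=(p*·5.0000+(1−p*)·5.0000)/1.1=4.5455; Δ=(5.0000−5.0000)/(58.1213−30.0293)=0.0000; B=V−Δ·S=4.5455
Node (3,2) S=93.7440: V=(p*·0.0000+(1−p*)·5.0000)/1.1=0.7837; Δ=(0.0000−5.0000)/(112.4928−58.1213)=-0.0920; B=V−Δ·S=9.4044
Node (3,3) S=181.4400: V=(p*·0.0000+(1−p*)·0.0000)/1.1=0.0000; Δ=(0.0000−0.0000)/(217.7280−112.4928)=0.0000; B=V−Δ·S=0.0000
Node (2,0) S=40.3620: V=(p*·4.5455+(1−p*)·4.5455)/1.1=4.1322; Δ=(4.5455−4.5455)/(48.4344−25.0244)=0.0000; B=V−Δ·S=4.1322
Node (2,1) S=78.1200: V=(p*·0.7837+(1−p*)·4.5455)/1.1=1.3021; Δ=(0.7837−4.5455)/(93.7440−48.4344)=-0.0830; B=V−Δ·S=7.7879
Node (2,2) S=151.2000: V=(p*·0.0000+(1−p*)·0.7837)/1.1=0.1228; Δ=(0.0000−0.7837)/(181.4400−93.7440)=-0.0089; B=V−Δ·S=1.4740
Node (1,0) S=65.1000: V=(p*·1.3021+(1−p*)·4.1322)/1.1=1.6273; Δ=(1.3021−4.1322)/(78.1200−40.3620)=-0.0750; B=V−Δ·S=6.5069
Node (1,1) S=126.0000: V=(p*·0.1228+(1−p*)·1.3021)/1.1=0.2965; Δ=(0.1228−1.3021)/(151.2000−78.1200)=-0.0161; B=V−Δ·S=2.3297
Node (0,0) S=105.0000: V=(p*·0.2965+(1−p*)·1.6273)/1.1=0.4781; Δ=(0.2965−1.6273)/(126.0000−65.1000)=-0.0219; B=V−Δ·S=2.7726
Check: Δ(0,0)·S0 + B(0,0) = 0.4781 = V0.

(0,0): Delta=-0.0219 Bond=2.7726
(1,0): Delta=-0.0750 Bond=6.5069
(1,1): Delta=-0.0161 Bond=2.3297
(2,0): Delta=0.0000 Bond=4.1322
(2,1): Delta=-0.0830 Bond=7.7879
(2,2): Delta=-0.0089 Bond=1.4740
(3,0): Delta=0.0000 Bond=4.5455
(3,1): Delta=0.0000 Bond=4.5455
(3,2): Delta=-0.0920 Bond=9.4044
(3,3): Delta=0.0000 Bond=0.0000
V0=0.4781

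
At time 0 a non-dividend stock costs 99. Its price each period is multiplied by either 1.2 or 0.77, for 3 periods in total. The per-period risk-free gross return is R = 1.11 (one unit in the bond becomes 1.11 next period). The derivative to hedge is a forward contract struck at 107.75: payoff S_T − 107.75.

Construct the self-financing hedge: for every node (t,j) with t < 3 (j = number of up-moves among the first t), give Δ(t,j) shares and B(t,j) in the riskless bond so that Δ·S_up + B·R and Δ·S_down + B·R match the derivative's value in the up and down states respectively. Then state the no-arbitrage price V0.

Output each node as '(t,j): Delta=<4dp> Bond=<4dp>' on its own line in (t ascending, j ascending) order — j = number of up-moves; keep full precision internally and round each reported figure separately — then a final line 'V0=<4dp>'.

(0,0): Delta=1.0000 Bond=-78.7859
(1,0): Delta=1.0000 Bond=-87.4523
(1,1): Delta=1.0000 Bond=-87.4523
(2,0): Delta=1.0000 Bond=-97.0721
(2,1): Delta=1.0000 Bond=-97.0721
(2,2): Delta=1.0000 Bond=-97.0721
V0=20.2141

Since d<R<u, set p* = (R−d)/(u−d) = 0.7907; price each node as the discounted p*-expectation of its children.
Terminal payoffs: V(3,0)=-62.5532, V(3,1)=-37.3135, V(3,2)=2.0212, V(3,3)=63.3220
(2,0): S=58.6971. Δ = (V_up−V_dn)/(S_up−S_dn) = (-37.3135−-62.5532)/(70.4365−45.1968) = 1.0000. V = [p*·-37.3135 + (1−p*)·-62.5532]/1.11 = -38.3750. B = V − Δ·S = -97.0721.
(2,1): S=91.4760. Δ = (V_up−V_dn)/(S_up−S_dn) = (2.0212−-37.3135)/(109.7712−70.4365) = 1.0000. V = [p*·2.0212 + (1−p*)·-37.3135]/1.11 = -5.5961. B = V − Δ·S = -97.0721.
(2,2): S=142.5600. Δ = (V_up−V_dn)/(S_up−S_dn) = (63.3220−2.0212)/(171.0720−109.7712) = 1.0000. V = [p*·63.3220 + (1−p*)·2.0212]/1.11 = 45.4879. B = V − Δ·S = -97.0721.
(1,0): S=76.2300. Δ = (V_up−V_dn)/(S_up−S_dn) = (-5.5961−-38.3750)/(91.4760−58.6971) = 1.0000. V = [p*·-5.5961 + (1−p*)·-38.3750]/1.11 = -11.2223. B = V − Δ·S = -87.4523.
(1,1): S=118.8000. Δ = (V_up−V_dn)/(S_up−S_dn) = (45.4879−-5.5961)/(142.5600−91.4760) = 1.0000. V = [p*·45.4879 + (1−p*)·-5.5961]/1.11 = 31.3477. B = V − Δ·S = -87.4523.
(0,0): S=99.0000. Δ = (V_up−V_dn)/(S_up−S_dn) = (31.3477−-11.2223)/(118.8000−76.2300) = 1.0000. V = [p*·31.3477 + (1−p*)·-11.2223]/1.11 = 20.2141. B = V − Δ·S = -78.7859.
Each (Δ,B) replicates both successor values, so the strategy is self-financing and V0 is arbitrage-free.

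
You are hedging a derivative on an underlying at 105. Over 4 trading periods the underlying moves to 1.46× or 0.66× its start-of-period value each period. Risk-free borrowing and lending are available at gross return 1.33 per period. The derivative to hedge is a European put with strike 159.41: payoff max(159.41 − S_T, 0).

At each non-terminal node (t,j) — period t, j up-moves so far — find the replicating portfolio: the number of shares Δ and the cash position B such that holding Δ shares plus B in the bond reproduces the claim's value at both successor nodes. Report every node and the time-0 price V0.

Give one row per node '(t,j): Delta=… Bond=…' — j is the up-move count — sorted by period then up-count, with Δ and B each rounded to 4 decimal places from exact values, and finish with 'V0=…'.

No-arbitrage ⇒ martingale measure with p* = (R−d)/(u−d) = 0.8375.
Terminal payoffs: V(4,0)=139.4865, V(4,1)=115.3369, V(4,2)=61.9149, V(4,3)=0.0000, V(4,4)=0.0000
(3,0): S=30.1871. Δ = (V_up−V_dn)/(S_up−S_dn) = (115.3369−139.4865)/(44.0731−19.9235) = -1.0000. V = [p*·115.3369 + (1−p*)·139.4865]/1.33 = 89.6701. B = V − Δ·S = 119.8571.
(3,1): S=66.7775. Δ = (V_up−V_dn)/(S_up−S_dn) = (61.9149−115.3369)/(97.4951−44.0731) = -1.0000. V = [p*·61.9149 + (1−p*)·115.3369]/1.33 = 53.0797. B = V − Δ·S = 119.8571.
(3,2): S=147.7199. Δ = (V_up−V_dn)/(S_up−S_dn) = (0.0000−61.9149)/(215.6710−97.4951) = -0.5239. V = [p*·0.0000 + (1−p*)·61.9149]/1.33 = 7.5648. B = V − Δ·S = 84.9584.
(3,3): S=326.7743. Δ = (V_up−V_dn)/(S_up−S_dn) = (0.0000−0.0000)/(477.0904−215.6710) = 0.0000. V = [p*·0.0000 + (1−p*)·0.0000]/1.33 = 0.0000. B = V − Δ·S = 0.0000.
(2,0): S=45.7380. Δ = (V_up−V_dn)/(S_up−S_dn) = (53.0797−89.6701)/(66.7775−30.1871) = -1.0000. V = [p*·53.0797 + (1−p*)·89.6701]/1.33 = 44.3802. B = V − Δ·S = 90.1182.
(2,1): S=101.1780. Δ = (V_up−V_dn)/(S_up−S_dn) = (7.5648−53.0797)/(147.7199−66.7775) = -0.5623. V = [p*·7.5648 + (1−p*)·53.0797]/1.33 = 11.2488. B = V − Δ·S = 68.1424.
(2,2): S=223.8180. Δ = (V_up−V_dn)/(S_up−S_dn) = (0.0000−7.5648)/(326.7743−147.7199) = -0.0422. V = [p*·0.0000 + (1−p*)·7.5648]/1.33 = 0.9243. B = V − Δ·S = 10.3803.
(1,0): S=69.3000. Δ = (V_up−V_dn)/(S_up−S_dn) = (11.2488−44.3802)/(101.1780−45.7380) = -0.5976. V = [p*·11.2488 + (1−p*)·44.3802]/1.33 = 12.5058. B = V − Δ·S = 53.9199.
(1,1): S=153.3000. Δ = (V_up−V_dn)/(S_up−S_dn) = (0.9243−11.2488)/(223.8180−101.1780) = -0.0842. V = [p*·0.9243 + (1−p*)·11.2488]/1.33 = 1.9564. B = V − Δ·S = 14.8621.
(0,0): S=105.0000. Δ = (V_up−V_dn)/(S_up−S_dn) = (1.9564−12.5058)/(153.3000−69.3000) = -0.1256. V = [p*·1.9564 + (1−p*)·12.5058]/1.33 = 2.7599. B = V − Δ·S = 15.9466.
Each (Δ,B) replicates both successor values, so the strategy is self-financing and V0 is arbitrage-free.

(0,0): Delta=-0.1256 Bond=15.9466
(1,0): Delta=-0.5976 Bond=53.9199
(1,1): Delta=-0.0842 Bond=14.8621
(2,0): Delta=-1.0000 Bond=90.1182
(2,1): Delta=-0.5623 Bond=68.1424
(2,2): Delta=-0.0422 Bond=10.3803
(3,0): Delta=-1.0000 Bond=119.8571
(3,1): Delta=-1.0000 Bond=119.8571
(3,2): Delta=-0.5239 Bond=84.9584
(3,3): Delta=0.0000 Bond=0.0000
V0=2.7599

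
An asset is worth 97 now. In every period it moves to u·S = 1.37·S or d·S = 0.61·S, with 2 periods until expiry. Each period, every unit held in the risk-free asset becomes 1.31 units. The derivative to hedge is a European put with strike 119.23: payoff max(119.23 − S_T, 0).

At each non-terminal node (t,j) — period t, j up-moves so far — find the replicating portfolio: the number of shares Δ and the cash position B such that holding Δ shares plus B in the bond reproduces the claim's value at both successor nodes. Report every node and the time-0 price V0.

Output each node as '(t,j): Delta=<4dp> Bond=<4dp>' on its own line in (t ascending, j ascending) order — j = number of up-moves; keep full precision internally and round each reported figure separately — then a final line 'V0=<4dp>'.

(0,0): Delta=-0.4008 Bond=42.4115
(1,0): Delta=-1.0000 Bond=91.0153
(1,1): Delta=-0.3779 Bond=52.5200
V0=3.5364

Risk-neutral probability p* = (R−d)/(u−d) = (1.31−0.61)/(1.37−0.61) = 0.9211.
Payoff layer (t=2): V(2,0)=83.1363, V(2,1)=38.1671, V(2,2)=0.0000
Node (1,0) S=59.1700: V=(p*·38.1671+(1−p*)·83.1363)/1.31=31.8453; Δ=(38.1671−83.1363)/(81.0629−36.0937)=-1.0000; B=V−Δ·S=91.0153
Node (1,1) S=132.8900: V=(p*·0.0000+(1−p*)·38.1671)/1.31=2.3001; Δ=(0.0000−38.1671)/(182.0593−81.0629)=-0.3779; B=V−Δ·S=52.5200
Node (0,0) S=97.0000: V=(p*·2.3001+(1−p*)·31.8453)/1.31=3.5364; Δ=(2.3001−31.8453)/(132.8900−59.1700)=-0.4008; B=V−Δ·S=42.4115
Each (Δ,B) replicates both successor values, so the strategy is self-financing and V0 is arbitrage-free.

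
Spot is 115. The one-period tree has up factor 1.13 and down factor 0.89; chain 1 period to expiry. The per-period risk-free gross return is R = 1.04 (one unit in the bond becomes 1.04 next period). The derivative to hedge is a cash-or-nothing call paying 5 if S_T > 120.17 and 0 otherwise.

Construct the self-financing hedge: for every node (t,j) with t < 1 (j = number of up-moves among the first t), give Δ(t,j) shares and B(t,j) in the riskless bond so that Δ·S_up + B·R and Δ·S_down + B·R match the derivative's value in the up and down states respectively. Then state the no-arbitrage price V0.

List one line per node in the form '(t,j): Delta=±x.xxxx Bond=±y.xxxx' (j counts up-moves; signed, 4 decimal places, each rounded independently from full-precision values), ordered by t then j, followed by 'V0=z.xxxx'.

(0,0): Delta=0.1812 Bond=-17.8285
V0=3.0048

Under the risk-neutral measure, an up-move has probability p* = (R−d)/(u−d) = 0.6250 and values discount at R = 1.04.
Terminal payoffs: V(1,0)=0.0000, V(1,1)=5.0000
(0,0): S=115.0000. Δ = (V_up−V_dn)/(S_up−S_dn) = (5.0000−0.0000)/(129.9500−102.3500) = 0.1812. V = [p*·5.0000 + (1−p*)·0.0000]/1.04 = 3.0048. B = V − Δ·S = -17.8285.
Root portfolio cost Δ·115+B reproduces V0=3.0048.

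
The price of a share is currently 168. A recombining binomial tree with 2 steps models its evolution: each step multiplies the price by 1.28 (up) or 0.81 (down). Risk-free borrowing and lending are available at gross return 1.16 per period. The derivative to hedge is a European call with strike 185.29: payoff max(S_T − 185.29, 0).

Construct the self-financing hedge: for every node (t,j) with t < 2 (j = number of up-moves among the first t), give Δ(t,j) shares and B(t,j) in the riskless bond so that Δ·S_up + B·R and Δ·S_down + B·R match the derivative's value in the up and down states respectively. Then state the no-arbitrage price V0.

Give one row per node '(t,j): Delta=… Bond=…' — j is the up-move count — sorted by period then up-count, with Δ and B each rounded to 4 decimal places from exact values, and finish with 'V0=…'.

(0,0): Delta=0.7314 Bond=-85.8018
(1,0): Delta=0.0000 Bond=0.0000
(1,1): Delta=0.8901 Bond=-133.6548
V0=37.0749

The replicating-portfolio and risk-neutral prices coincide; use p* = (1.16−0.81)/(1.28−0.81) = 0.7447 for the latter.
At expiry t=2: V(2,0)=0.0000, V(2,1)=0.0000, V(2,2)=89.9612
Node (1,0) S=136.0800: V=(p*·0.0000+(1−p*)·0.0000)/1.16=0.0000; Δ=(0.0000−0.0000)/(174.1824−110.2248)=0.0000; B=V−Δ·S=0.0000
Node (1,1) S=215.0400: V=(p*·89.9612+(1−p*)·0.0000)/1.16=57.7521; Δ=(89.9612−0.0000)/(275.2512−174.1824)=0.8901; B=V−Δ·S=-133.6548
Node (0,0) S=168.0000: V=(p*·57.7521+(1−p*)·0.0000)/1.16=37.0749; Δ=(57.7521−0.0000)/(215.0400−136.0800)=0.7314; B=V−Δ·S=-85.8018
The time-0 hedge costs 37.0749, which is the no-arbitrage price.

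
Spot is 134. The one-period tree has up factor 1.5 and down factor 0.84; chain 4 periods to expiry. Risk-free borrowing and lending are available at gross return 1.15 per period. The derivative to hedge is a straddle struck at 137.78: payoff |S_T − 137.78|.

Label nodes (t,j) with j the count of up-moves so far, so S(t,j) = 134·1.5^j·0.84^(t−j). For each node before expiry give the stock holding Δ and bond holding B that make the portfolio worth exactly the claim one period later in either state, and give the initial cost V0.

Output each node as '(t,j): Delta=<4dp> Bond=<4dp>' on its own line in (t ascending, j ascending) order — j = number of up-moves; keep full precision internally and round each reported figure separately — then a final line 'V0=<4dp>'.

The replicating-portfolio and risk-neutral prices coincide; use p* = (1.15−0.84)/(1.5−0.84) = 0.4697 for the latter.
At expiry t=4: V(4,0)=71.0652, V(4,1)=18.6465, V(4,2)=74.9584, V(4,3)=242.1100, V(4,4)=540.5950
  t=3,j=0: stock 79.4223 → up 119.1335 (V=18.6465), down 66.7148 (V=71.0652). Price 40.3864; hedge Δ=-1.0000, bond B=119.8087.
  t=3,j=1: stock 141.8256 → up 212.7384 (V=74.9584), down 119.1335 (V=18.6465). Price 39.2139; hedge Δ=0.6016, bond B=-46.1071.
  t=3,j=2: stock 253.2600 → up 379.8900 (V=242.1100), down 212.7384 (V=74.9584). Price 133.4513; hedge Δ=1.0000, bond B=-119.8087.
  t=3,j=3: stock 452.2500 → up 678.3750 (V=540.5950), down 379.8900 (V=242.1100). Price 332.4413; hedge Δ=1.0000, bond B=-119.8087.
  t=2,j=0: stock 94.5504 → up 141.8256 (V=39.2139), down 79.4223 (V=40.3864). Price 34.6397; hedge Δ=-0.0188, bond B=36.4161.
  t=2,j=1: stock 168.8400 → up 253.2600 (V=133.4513), down 141.8256 (V=39.2139). Price 72.5886; hedge Δ=0.8457, bond B=-70.1952.
  t=2,j=2: stock 301.5000 → up 452.2500 (V=332.4413), down 253.2600 (V=133.4513). Price 197.3185; hedge Δ=1.0000, bond B=-104.1815.
  t=1,j=0: stock 112.5600 → up 168.8400 (V=72.5886), down 94.5504 (V=34.6397). Price 45.6211; hedge Δ=0.5108, bond B=-11.8773.
  t=1,j=1: stock 201.0000 → up 301.5000 (V=197.3185), down 168.8400 (V=72.5886). Price 114.0643; hedge Δ=0.9402, bond B=-74.9204.
  t=0,j=0: stock 134.0000 → up 201.0000 (V=114.0643), down 112.5600 (V=45.6211). Price 67.6249; hedge Δ=0.7739, bond B=-36.0769.
Self-financing check: at every node Δ·S+B equals the discounted successor values.

(0,0): Delta=0.7739 Bond=-36.0769
(1,0): Delta=0.5108 Bond=-11.8773
(1,1): Delta=0.9402 Bond=-74.9204
(2,0): Delta=-0.0188 Bond=36.4161
(2,1): Delta=0.8457 Bond=-70.1952
(2,2): Delta=1.0000 Bond=-104.1815
(3,0): Delta=-1.0000 Bond=119.8087
(3,1): Delta=0.6016 Bond=-46.1071
(3,2): Delta=1.0000 Bond=-119.8087
(3,3): Delta=1.0000 Bond=-119.8087
V0=67.6249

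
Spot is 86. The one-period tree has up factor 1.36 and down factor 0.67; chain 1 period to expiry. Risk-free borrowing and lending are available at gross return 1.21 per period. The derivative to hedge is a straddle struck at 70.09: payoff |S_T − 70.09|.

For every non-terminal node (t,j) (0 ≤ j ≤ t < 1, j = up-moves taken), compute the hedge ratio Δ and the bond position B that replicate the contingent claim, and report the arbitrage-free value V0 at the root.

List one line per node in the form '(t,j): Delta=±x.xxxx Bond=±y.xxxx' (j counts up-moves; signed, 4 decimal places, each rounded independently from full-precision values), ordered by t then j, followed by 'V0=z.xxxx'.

(0,0): Delta=0.5797 Bond=-17.2999
V0=32.5552

Risk-neutral probability p* = (R−d)/(u−d) = (1.21−0.67)/(1.36−0.67) = 0.7826.
At expiry t=1: V(1,0)=12.4700, V(1,1)=46.8700
Node (0,0) S=86.0000: V=(p*·46.8700+(1−p*)·12.4700)/1.21=32.5552; Δ=(46.8700−12.4700)/(116.9600−57.6200)=0.5797; B=V−Δ·S=-17.2999
The time-0 hedge costs 32.5552, which is the no-arbitrage price.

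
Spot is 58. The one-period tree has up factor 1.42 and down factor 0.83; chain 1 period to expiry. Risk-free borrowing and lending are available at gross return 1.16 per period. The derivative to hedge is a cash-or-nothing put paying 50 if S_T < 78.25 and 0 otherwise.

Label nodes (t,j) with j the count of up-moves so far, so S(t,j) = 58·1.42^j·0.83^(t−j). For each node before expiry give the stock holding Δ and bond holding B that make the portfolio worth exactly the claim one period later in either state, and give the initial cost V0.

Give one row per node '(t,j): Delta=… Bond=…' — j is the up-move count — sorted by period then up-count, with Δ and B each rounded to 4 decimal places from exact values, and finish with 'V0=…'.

(0,0): Delta=-1.4611 Bond=103.7405
V0=18.9947

The replicating-portfolio and risk-neutral prices coincide; use p* = (1.16−0.83)/(1.42−0.83) = 0.5593 for the latter.
Terminal payoffs: V(1,0)=50.0000, V(1,1)=0.0000
(0,0): S=58.0000. Δ = (V_up−V_dn)/(S_up−S_dn) = (0.0000−50.0000)/(82.3600−48.1400) = -1.4611. V = [p*·0.0000 + (1−p*)·50.0000]/1.16 = 18.9947. B = V − Δ·S = 103.7405.
Self-financing check: at every node Δ·S+B equals the discounted successor values.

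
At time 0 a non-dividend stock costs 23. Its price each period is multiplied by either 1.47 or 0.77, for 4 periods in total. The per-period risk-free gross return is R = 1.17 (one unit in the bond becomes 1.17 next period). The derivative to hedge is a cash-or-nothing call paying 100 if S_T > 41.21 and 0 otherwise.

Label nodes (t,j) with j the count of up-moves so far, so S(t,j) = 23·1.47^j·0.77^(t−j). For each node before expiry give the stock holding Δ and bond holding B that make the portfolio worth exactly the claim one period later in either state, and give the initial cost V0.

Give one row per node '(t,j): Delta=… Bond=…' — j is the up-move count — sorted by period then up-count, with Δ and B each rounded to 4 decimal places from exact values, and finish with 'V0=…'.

(0,0): Delta=1.6281 Bond=-14.6870
(1,0): Delta=1.9241 Bond=-22.4264
(1,1): Delta=1.5118 Bond=-13.2519
(2,0): Delta=0.0000 Bond=0.0000
(2,1): Delta=2.6800 Bond=-45.9180
(2,2): Delta=1.0529 Bond=7.3051
(3,0): Delta=0.0000 Bond=0.0000
(3,1): Delta=0.0000 Bond=0.0000
(3,2): Delta=3.7329 Bond=-94.0171
(3,3): Delta=0.0000 Bond=85.4701
V0=22.7596

The replicating-portfolio and risk-neutral prices coincide; use p* = (1.17−0.77)/(1.47−0.77) = 0.5714 for the latter.
Terminal values V(4,·): V(4,0)=0.0000, V(4,1)=0.0000, V(4,2)=0.0000, V(4,3)=100.0000, V(4,4)=100.0000
(3,0): S=10.5003. Δ = (V_up−V_dn)/(S_up−S_dn) = (0.0000−0.0000)/(15.4354−8.0852) = 0.0000. V = [p*·0.0000 + (1−p*)·0.0000]/1.17 = 0.0000. B = V − Δ·S = 0.0000.
(3,1): S=20.0459. Δ = (V_up−V_dn)/(S_up−S_dn) = (0.0000−0.0000)/(29.4675−15.4354) = 0.0000. V = [p*·0.0000 + (1−p*)·0.0000]/1.17 = 0.0000. B = V − Δ·S = 0.0000.
(3,2): S=38.2695. Δ = (V_up−V_dn)/(S_up−S_dn) = (100.0000−0.0000)/(56.2562−29.4675) = 3.7329. V = [p*·100.0000 + (1−p*)·0.0000]/1.17 = 48.8400. B = V − Δ·S = -94.0171.
(3,3): S=73.0600. Δ = (V_up−V_dn)/(S_up−S_dn) = (100.0000−100.0000)/(107.3982−56.2562) = 0.0000. V = [p*·100.0000 + (1−p*)·100.0000]/1.17 = 85.4701. B = V − Δ·S = 85.4701.
(2,0): S=13.6367. Δ = (V_up−V_dn)/(S_up−S_dn) = (0.0000−0.0000)/(20.0459−10.5003) = 0.0000. V = [p*·0.0000 + (1−p*)·0.0000]/1.17 = 0.0000. B = V − Δ·S = 0.0000.
(2,1): S=26.0337. Δ = (V_up−V_dn)/(S_up−S_dn) = (48.8400−0.0000)/(38.2695−20.0459) = 2.6800. V = [p*·48.8400 + (1−p*)·0.0000]/1.17 = 23.8535. B = V − Δ·S = -45.9180.
(2,2): S=49.7007. Δ = (V_up−V_dn)/(S_up−S_dn) = (85.4701−48.8400)/(73.0600−38.2695) = 1.0529. V = [p*·85.4701 + (1−p*)·48.8400]/1.17 = 59.6338. B = V − Δ·S = 7.3051.
(1,0): S=17.7100. Δ = (V_up−V_dn)/(S_up−S_dn) = (23.8535−0.0000)/(26.0337−13.6367) = 1.9241. V = [p*·23.8535 + (1−p*)·0.0000]/1.17 = 11.6501. B = V − Δ·S = -22.4264.
(1,1): S=33.8100. Δ = (V_up−V_dn)/(S_up−S_dn) = (59.6338−23.8535)/(49.7007−26.0337) = 1.5118. V = [p*·59.6338 + (1−p*)·23.8535]/1.17 = 37.8627. B = V − Δ·S = -13.2519.
(0,0): S=23.0000. Δ = (V_up−V_dn)/(S_up−S_dn) = (37.8627−11.6501)/(33.8100−17.7100) = 1.6281. V = [p*·37.8627 + (1−p*)·11.6501]/1.17 = 22.7596. B = V − Δ·S = -14.6870.
Root portfolio cost Δ·23+B reproduces V0=22.7596.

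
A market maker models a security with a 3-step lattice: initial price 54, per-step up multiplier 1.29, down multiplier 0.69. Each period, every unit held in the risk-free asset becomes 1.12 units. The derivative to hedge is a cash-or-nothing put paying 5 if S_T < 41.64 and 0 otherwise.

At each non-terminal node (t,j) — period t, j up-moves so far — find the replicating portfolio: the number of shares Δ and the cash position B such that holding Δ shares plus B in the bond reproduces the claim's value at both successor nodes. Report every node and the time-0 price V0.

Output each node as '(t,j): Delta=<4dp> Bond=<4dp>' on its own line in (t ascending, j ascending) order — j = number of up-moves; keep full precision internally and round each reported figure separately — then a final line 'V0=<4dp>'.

(0,0): Delta=-0.0500 Bond=3.3931
(1,0): Delta=-0.1431 Bond=7.2711
(1,1): Delta=-0.0303 Bond=2.4281
(2,0): Delta=0.0000 Bond=4.4643
(2,1): Delta=-0.1734 Bond=9.5982
(2,2): Delta=0.0000 Bond=0.0000
V0=0.6952

Under the risk-neutral measure, an up-move has probability p* = (R−d)/(u−d) = 0.7167 and values discount at R = 1.12.
At expiry t=3: V(3,0)=5.0000, V(3,1)=5.0000, V(3,2)=0.0000, V(3,3)=0.0000
Node (2,0) S=25.7094: V=(p*·5.0000+(1−p*)·5.0000)/1.12=4.4643; Δ=(5.0000−5.0000)/(33.1651−17.7395)=0.0000; B=V−Δ·S=4.4643
Node (2,1) S=48.0654: V=(p*·0.0000+(1−p*)·5.0000)/1.12=1.2649; Δ=(0.0000−5.0000)/(62.0044−33.1651)=-0.1734; B=V−Δ·S=9.5982
Node (2,2) S=89.8614: V=(p*·0.0000+(1−p*)·0.0000)/1.12=0.0000; Δ=(0.0000−0.0000)/(115.9212−62.0044)=0.0000; B=V−Δ·S=0.0000
Node (1,0) S=37.2600: V=(p*·1.2649+(1−p*)·4.4643)/1.12=1.9387; Δ=(1.2649−4.4643)/(48.0654−25.7094)=-0.1431; B=V−Δ·S=7.2711
Node (1,1) S=69.6600: V=(p*·0.0000+(1−p*)·1.2649)/1.12=0.3200; Δ=(0.0000−1.2649)/(89.8614−48.0654)=-0.0303; B=V−Δ·S=2.4281
Node (0,0) S=54.0000: V=(p*·0.3200+(1−p*)·1.9387)/1.12=0.6952; Δ=(0.3200−1.9387)/(69.6600−37.2600)=-0.0500; B=V−Δ·S=3.3931
Root portfolio cost Δ·54+B reproduces V0=0.6952.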